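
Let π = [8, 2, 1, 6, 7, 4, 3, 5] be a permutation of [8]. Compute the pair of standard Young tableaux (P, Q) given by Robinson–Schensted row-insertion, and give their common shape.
P = [1, 3, 5] / [2, 4, 7] / [6] / [8];  Q = [1, 4, 5] / [2, 6, 8] / [3] / [7];  common shape = (3, 3, 1, 1)

Row-insert the values π_1, π_2, … into P one at a time, bumping the leftmost entry strictly greater than the inserted value down to the next row. The recording tableau Q records, in position (i, j), the step at which that cell was added to P.
  Insert 8 (step 1): P = [8];  Q = [1]
  Insert 2 (step 2): P = [2] / [8];  Q = [1] / [2]
  Insert 1 (step 3): P = [1] / [2] / [8];  Q = [1] / [2] / [3]
  Insert 6 (step 4): P = [1, 6] / [2] / [8];  Q = [1, 4] / [2] / [3]
  Insert 7 (step 5): P = [1, 6, 7] / [2] / [8];  Q = [1, 4, 5] / [2] / [3]
  Insert 4 (step 6): P = [1, 4, 7] / [2, 6] / [8];  Q = [1, 4, 5] / [2, 6] / [3]
  Insert 3 (step 7): P = [1, 3, 7] / [2, 4] / [6] / [8];  Q = [1, 4, 5] / [2, 6] / [3] / [7]
  Insert 5 (step 8): P = [1, 3, 5] / [2, 4, 7] / [6] / [8];  Q = [1, 4, 5] / [2, 6, 8] / [3] / [7]
Final shape: (3, 3, 1, 1).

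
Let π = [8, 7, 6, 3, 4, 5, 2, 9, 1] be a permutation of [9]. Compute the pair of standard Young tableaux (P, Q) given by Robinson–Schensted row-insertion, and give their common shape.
P = [1, 4, 5, 9] / [2] / [3] / [6] / [7] / [8];  Q = [1, 5, 6, 8] / [2] / [3] / [4] / [7] / [9];  common shape = (4, 1, 1, 1, 1, 1)

Row-insert the values π_1, π_2, … into P one at a time, bumping the leftmost entry strictly greater than the inserted value down to the next row. The recording tableau Q records, in position (i, j), the step at which that cell was added to P.
  Insert 8 (step 1): P = [8];  Q = [1]
  Insert 7 (step 2): P = [7] / [8];  Q = [1] / [2]
  Insert 6 (step 3): P = [6] / [7] / [8];  Q = [1] / [2] / [3]
  Insert 3 (step 4): P = [3] / [6] / [7] / [8];  Q = [1] / [2] / [3] / [4]
  Insert 4 (step 5): P = [3, 4] / [6] / [7] / [8];  Q = [1, 5] / [2] / [3] / [4]
  Insert 5 (step 6): P = [3, 4, 5] / [6] / [7] / [8];  Q = [1, 5, 6] / [2] / [3] / [4]
  Insert 2 (step 7): P = [2, 4, 5] / [3] / [6] / [7] / [8];  Q = [1, 5, 6] / [2] / [3] / [4] / [7]
  Insert 9 (step 8): P = [2, 4, 5, 9] / [3] / [6] / [7] / [8];  Q = [1, 5, 6, 8] / [2] / [3] / [4] / [7]
  Insert 1 (step 9): P = [1, 4, 5, 9] / [2] / [3] / [6] / [7] / [8];  Q = [1, 5, 6, 8] / [2] / [3] / [4] / [7] / [9]
Final shape: (4, 1, 1, 1, 1, 1).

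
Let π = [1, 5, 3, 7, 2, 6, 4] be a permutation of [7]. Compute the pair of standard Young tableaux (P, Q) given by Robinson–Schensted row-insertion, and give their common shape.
P = [1, 2, 4] / [3, 6] / [5, 7];  Q = [1, 2, 4] / [3, 6] / [5, 7];  common shape = (3, 2, 2)

Row-insert the values π_1, π_2, … into P one at a time, bumping the leftmost entry strictly greater than the inserted value down to the next row. The recording tableau Q records, in position (i, j), the step at which that cell was added to P.
  Insert 1 (step 1): P = [1];  Q = [1]
  Insert 5 (step 2): P = [1, 5];  Q = [1, 2]
  Insert 3 (step 3): P = [1, 3] / [5];  Q = [1, 2] / [3]
  Insert 7 (step 4): P = [1, 3, 7] / [5];  Q = [1, 2, 4] / [3]
  Insert 2 (step 5): P = [1, 2, 7] / [3] / [5];  Q = [1, 2, 4] / [3] / [5]
  Insert 6 (step 6): P = [1, 2, 6] / [3, 7] / [5];  Q = [1, 2, 4] / [3, 6] / [5]
  Insert 4 (step 7): P = [1, 2, 4] / [3, 6] / [5, 7];  Q = [1, 2, 4] / [3, 6] / [5, 7]
Final shape: (3, 2, 2).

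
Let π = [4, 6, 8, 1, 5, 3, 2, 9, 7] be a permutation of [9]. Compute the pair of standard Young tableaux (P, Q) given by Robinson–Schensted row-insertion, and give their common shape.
P = [1, 2, 7, 9] / [3, 5, 8] / [4] / [6];  Q = [1, 2, 3, 8] / [4, 5, 9] / [6] / [7];  common shape = (4, 3, 1, 1)

Row-insert the values π_1, π_2, … into P one at a time, bumping the leftmost entry strictly greater than the inserted value down to the next row. The recording tableau Q records, in position (i, j), the step at which that cell was added to P.
  Insert 4 (step 1): P = [4];  Q = [1]
  Insert 6 (step 2): P = [4, 6];  Q = [1, 2]
  Insert 8 (step 3): P = [4, 6, 8];  Q = [1, 2, 3]
  Insert 1 (step 4): P = [1, 6, 8] / [4];  Q = [1, 2, 3] / [4]
  Insert 5 (step 5): P = [1, 5, 8] / [4, 6];  Q = [1, 2, 3] / [4, 5]
  Insert 3 (step 6): P = [1, 3, 8] / [4, 5] / [6];  Q = [1, 2, 3] / [4, 5] / [6]
  Insert 2 (step 7): P = [1, 2, 8] / [3, 5] / [4] / [6];  Q = [1, 2, 3] / [4, 5] / [6] / [7]
  Insert 9 (step 8): P = [1, 2, 8, 9] / [3, 5] / [4] / [6];  Q = [1, 2, 3, 8] / [4, 5] / [6] / [7]
  Insert 7 (step 9): P = [1, 2, 7, 9] / [3, 5, 8] / [4] / [6];  Q = [1, 2, 3, 8] / [4, 5, 9] / [6] / [7]
Final shape: (4, 3, 1, 1).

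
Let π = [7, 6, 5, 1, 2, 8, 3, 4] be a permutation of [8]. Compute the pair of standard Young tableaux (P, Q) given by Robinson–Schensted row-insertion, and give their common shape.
P = [1, 2, 3, 4] / [5, 8] / [6] / [7];  Q = [1, 5, 6, 8] / [2, 7] / [3] / [4];  common shape = (4, 2, 1, 1)

Row-insert the values π_1, π_2, … into P one at a time, bumping the leftmost entry strictly greater than the inserted value down to the next row. The recording tableau Q records, in position (i, j), the step at which that cell was added to P.
  Insert 7 (step 1): P = [7];  Q = [1]
  Insert 6 (step 2): P = [6] / [7];  Q = [1] / [2]
  Insert 5 (step 3): P = [5] / [6] / [7];  Q = [1] / [2] / [3]
  Insert 1 (step 4): P = [1] / [5] / [6] / [7];  Q = [1] / [2] / [3] / [4]
  Insert 2 (step 5): P = [1, 2] / [5] / [6] / [7];  Q = [1, 5] / [2] / [3] / [4]
  Insert 8 (step 6): P = [1, 2, 8] / [5] / [6] / [7];  Q = [1, 5, 6] / [2] / [3] / [4]
  Insert 3 (step 7): P = [1, 2, 3] / [5, 8] / [6] / [7];  Q = [1, 5, 6] / [2, 7] / [3] / [4]
  Insert 4 (step 8): P = [1, 2, 3, 4] / [5, 8] / [6] / [7];  Q = [1, 5, 6, 8] / [2, 7] / [3] / [4]
Final shape: (4, 2, 1, 1).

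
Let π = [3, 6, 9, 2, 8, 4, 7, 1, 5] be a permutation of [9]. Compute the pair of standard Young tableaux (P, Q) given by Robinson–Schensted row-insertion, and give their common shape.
P = [1, 4, 5] / [2, 6, 7] / [3, 8] / [9];  Q = [1, 2, 3] / [4, 5, 7] / [6, 9] / [8];  common shape = (3, 3, 2, 1)

Row-insert the values π_1, π_2, … into P one at a time, bumping the leftmost entry strictly greater than the inserted value down to the next row. The recording tableau Q records, in position (i, j), the step at which that cell was added to P.
  Insert 3 (step 1): P = [3];  Q = [1]
  Insert 6 (step 2): P = [3, 6];  Q = [1, 2]
  Insert 9 (step 3): P = [3, 6, 9];  Q = [1, 2, 3]
  Insert 2 (step 4): P = [2, 6, 9] / [3];  Q = [1, 2, 3] / [4]
  Insert 8 (step 5): P = [2, 6, 8] / [3, 9];  Q = [1, 2, 3] / [4, 5]
  Insert 4 (step 6): P = [2, 4, 8] / [3, 6] / [9];  Q = [1, 2, 3] / [4, 5] / [6]
  Insert 7 (step 7): P = [2, 4, 7] / [3, 6, 8] / [9];  Q = [1, 2, 3] / [4, 5, 7] / [6]
  Insert 1 (step 8): P = [1, 4, 7] / [2, 6, 8] / [3] / [9];  Q = [1, 2, 3] / [4, 5, 7] / [6] / [8]
  Insert 5 (step 9): P = [1, 4, 5] / [2, 6, 7] / [3, 8] / [9];  Q = [1, 2, 3] / [4, 5, 7] / [6, 9] / [8]
Final shape: (3, 3, 2, 1).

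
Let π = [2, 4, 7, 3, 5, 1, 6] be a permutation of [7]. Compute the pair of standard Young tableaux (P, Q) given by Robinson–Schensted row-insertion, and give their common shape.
P = [1, 3, 5, 6] / [2, 7] / [4];  Q = [1, 2, 3, 7] / [4, 5] / [6];  common shape = (4, 2, 1)

Row-insert the values π_1, π_2, … into P one at a time, bumping the leftmost entry strictly greater than the inserted value down to the next row. The recording tableau Q records, in position (i, j), the step at which that cell was added to P.
  Insert 2 (step 1): P = [2];  Q = [1]
  Insert 4 (step 2): P = [2, 4];  Q = [1, 2]
  Insert 7 (step 3): P = [2, 4, 7];  Q = [1, 2, 3]
  Insert 3 (step 4): P = [2, 3, 7] / [4];  Q = [1, 2, 3] / [4]
  Insert 5 (step 5): P = [2, 3, 5] / [4, 7];  Q = [1, 2, 3] / [4, 5]
  Insert 1 (step 6): P = [1, 3, 5] / [2, 7] / [4];  Q = [1, 2, 3] / [4, 5] / [6]
  Insert 6 (step 7): P = [1, 3, 5, 6] / [2, 7] / [4];  Q = [1, 2, 3, 7] / [4, 5] / [6]
Final shape: (4, 2, 1).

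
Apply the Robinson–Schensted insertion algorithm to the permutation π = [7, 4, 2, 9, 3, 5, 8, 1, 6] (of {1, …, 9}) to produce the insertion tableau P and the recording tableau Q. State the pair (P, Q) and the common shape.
P = [1, 3, 5, 6] / [2, 8] / [4, 9] / [7];  Q = [1, 4, 6, 7] / [2, 5] / [3, 9] / [8];  common shape = (4, 2, 2, 1)

Row-insert the values π_1, π_2, … into P one at a time, bumping the leftmost entry strictly greater than the inserted value down to the next row. The recording tableau Q records, in position (i, j), the step at which that cell was added to P.
  Insert 7 (step 1): P = [7];  Q = [1]
  Insert 4 (step 2): P = [4] / [7];  Q = [1] / [2]
  Insert 2 (step 3): P = [2] / [4] / [7];  Q = [1] / [2] / [3]
  Insert 9 (step 4): P = [2, 9] / [4] / [7];  Q = [1, 4] / [2] / [3]
  Insert 3 (step 5): P = [2, 3] / [4, 9] / [7];  Q = [1, 4] / [2, 5] / [3]
  Insert 5 (step 6): P = [2, 3, 5] / [4, 9] / [7];  Q = [1, 4, 6] / [2, 5] / [3]
  Insert 8 (step 7): P = [2, 3, 5, 8] / [4, 9] / [7];  Q = [1, 4, 6, 7] / [2, 5] / [3]
  Insert 1 (step 8): P = [1, 3, 5, 8] / [2, 9] / [4] / [7];  Q = [1, 4, 6, 7] / [2, 5] / [3] / [8]
  Insert 6 (step 9): P = [1, 3, 5, 6] / [2, 8] / [4, 9] / [7];  Q = [1, 4, 6, 7] / [2, 5] / [3, 9] / [8]
Final shape: (4, 2, 2, 1).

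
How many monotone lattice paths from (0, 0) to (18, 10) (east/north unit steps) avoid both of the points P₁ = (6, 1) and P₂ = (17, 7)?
Number of paths = 10027712

Inclusion–exclusion. Total paths: C(28, 18) = 13123110. Through P₁: C(7, 6)·C(21, 12) = 2057510. Through P₂: C(24, 17)·C(4, 1) = 1384416. Since P₁ is strictly southwest of P₂, a monotone path through both must visit P₁ then P₂; paths through both = C(7, 6)·C(17, 11)·C(4, 1) = 346528. Avoid both = 13123110 − 2057510 − 1384416 + 346528 = 10027712.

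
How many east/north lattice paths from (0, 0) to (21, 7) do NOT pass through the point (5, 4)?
Number of paths = 1061946

Total paths from (0, 0) to (21, 7): C(28, 21) = 1184040. Paths through (5, 4): (paths (0, 0) → (5, 4)) × (paths (5, 4) → (21, 7)) = C(9, 5) · C(19, 16) = 126 · 969 = 122094. Avoidance count = 1184040 − 122094 = 1061946.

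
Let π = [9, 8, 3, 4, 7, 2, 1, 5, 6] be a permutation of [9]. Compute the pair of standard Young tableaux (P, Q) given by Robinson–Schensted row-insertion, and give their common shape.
P = [1, 4, 5, 6] / [2, 7] / [3] / [8] / [9];  Q = [1, 4, 5, 9] / [2, 8] / [3] / [6] / [7];  common shape = (4, 2, 1, 1, 1)

Row-insert the values π_1, π_2, … into P one at a time, bumping the leftmost entry strictly greater than the inserted value down to the next row. The recording tableau Q records, in position (i, j), the step at which that cell was added to P.
  Insert 9 (step 1): P = [9];  Q = [1]
  Insert 8 (step 2): P = [8] / [9];  Q = [1] / [2]
  Insert 3 (step 3): P = [3] / [8] / [9];  Q = [1] / [2] / [3]
  Insert 4 (step 4): P = [3, 4] / [8] / [9];  Q = [1, 4] / [2] / [3]
  Insert 7 (step 5): P = [3, 4, 7] / [8] / [9];  Q = [1, 4, 5] / [2] / [3]
  Insert 2 (step 6): P = [2, 4, 7] / [3] / [8] / [9];  Q = [1, 4, 5] / [2] / [3] / [6]
  Insert 1 (step 7): P = [1, 4, 7] / [2] / [3] / [8] / [9];  Q = [1, 4, 5] / [2] / [3] / [6] / [7]
  Insert 5 (step 8): P = [1, 4, 5] / [2, 7] / [3] / [8] / [9];  Q = [1, 4, 5] / [2, 8] / [3] / [6] / [7]
  Insert 6 (step 9): P = [1, 4, 5, 6] / [2, 7] / [3] / [8] / [9];  Q = [1, 4, 5, 9] / [2, 8] / [3] / [6] / [7]
Final shape: (4, 2, 1, 1, 1).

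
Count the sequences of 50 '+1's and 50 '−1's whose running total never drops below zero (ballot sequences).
C_50 = 1978261657756160653623774456

These ballot sequences are counted by the Catalan number C_n = (1/(n + 1)) · C(2n, n). For n = 50: C_50 = (1/51) · C(100, 50) = 100891344545564193334812497256/51 = 1978261657756160653623774456.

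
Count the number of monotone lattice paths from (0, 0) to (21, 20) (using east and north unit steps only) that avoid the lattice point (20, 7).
Number of paths = 269116504800

Total paths from (0, 0) to (21, 20): C(41, 21) = 269128937220. Paths through (20, 7): (paths (0, 0) → (20, 7)) × (paths (20, 7) → (21, 20)) = C(27, 20) · C(14, 1) = 888030 · 14 = 12432420. Avoidance count = 269128937220 − 12432420 = 269116504800.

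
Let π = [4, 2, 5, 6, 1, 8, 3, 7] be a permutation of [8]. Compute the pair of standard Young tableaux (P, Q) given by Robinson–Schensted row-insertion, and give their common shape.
P = [1, 3, 6, 7] / [2, 5, 8] / [4];  Q = [1, 3, 4, 6] / [2, 7, 8] / [5];  common shape = (4, 3, 1)

Row-insert the values π_1, π_2, … into P one at a time, bumping the leftmost entry strictly greater than the inserted value down to the next row. The recording tableau Q records, in position (i, j), the step at which that cell was added to P.
  Insert 4 (step 1): P = [4];  Q = [1]
  Insert 2 (step 2): P = [2] / [4];  Q = [1] / [2]
  Insert 5 (step 3): P = [2, 5] / [4];  Q = [1, 3] / [2]
  Insert 6 (step 4): P = [2, 5, 6] / [4];  Q = [1, 3, 4] / [2]
  Insert 1 (step 5): P = [1, 5, 6] / [2] / [4];  Q = [1, 3, 4] / [2] / [5]
  Insert 8 (step 6): P = [1, 5, 6, 8] / [2] / [4];  Q = [1, 3, 4, 6] / [2] / [5]
  Insert 3 (step 7): P = [1, 3, 6, 8] / [2, 5] / [4];  Q = [1, 3, 4, 6] / [2, 7] / [5]
  Insert 7 (step 8): P = [1, 3, 6, 7] / [2, 5, 8] / [4];  Q = [1, 3, 4, 6] / [2, 7, 8] / [5]
Final shape: (4, 3, 1).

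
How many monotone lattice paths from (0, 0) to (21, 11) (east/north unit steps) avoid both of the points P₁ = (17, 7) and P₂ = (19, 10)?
Number of paths = 55090290

Inclusion–exclusion. Total paths: C(32, 21) = 129024480. Through P₁: C(24, 17)·C(8, 4) = 24227280. Through P₂: C(29, 19)·C(3, 2) = 60090030. Since P₁ is strictly southwest of P₂, a monotone path through both must visit P₁ then P₂; paths through both = C(24, 17)·C(5, 2)·C(3, 2) = 10383120. Avoid both = 129024480 − 24227280 − 60090030 + 10383120 = 55090290.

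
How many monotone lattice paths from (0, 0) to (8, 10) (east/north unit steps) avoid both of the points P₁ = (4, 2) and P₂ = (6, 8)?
Number of paths = 20835

Inclusion–exclusion. Total paths: C(18, 8) = 43758. Through P₁: C(6, 4)·C(12, 4) = 7425. Through P₂: C(14, 6)·C(4, 2) = 18018. Since P₁ is strictly southwest of P₂, a monotone path through both must visit P₁ then P₂; paths through both = C(6, 4)·C(8, 2)·C(4, 2) = 2520. Avoid both = 43758 − 7425 − 18018 + 2520 = 20835.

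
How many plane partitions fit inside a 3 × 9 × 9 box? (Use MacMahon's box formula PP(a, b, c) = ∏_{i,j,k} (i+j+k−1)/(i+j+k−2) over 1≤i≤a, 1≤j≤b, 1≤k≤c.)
PP(3, 9, 9) = 1371597504992

Evaluate the triple product over i = 1..3, j = 1..9, k = 1..9. The factors are (2/1) · (3/2) · (4/3) · (5/4) · (6/5) · (7/6) · (8/7) · (9/8) · … (243 factors total). The numerators and denominators telescope so the product is an integer; carrying out the multiplication exactly gives PP(3, 9, 9) = 1371597504992.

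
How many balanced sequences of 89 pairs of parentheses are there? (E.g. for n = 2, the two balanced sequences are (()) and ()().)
C_89 = 254224158304000796523953440778841647086547372026600

These balanced parentheses are counted by the Catalan number C_n = (1/(n + 1)) · C(2n, n). For n = 89: C_89 = (1/90) · C(178, 89) = 22880174247360071687155809670095748237789263482394000/90 = 254224158304000796523953440778841647086547372026600.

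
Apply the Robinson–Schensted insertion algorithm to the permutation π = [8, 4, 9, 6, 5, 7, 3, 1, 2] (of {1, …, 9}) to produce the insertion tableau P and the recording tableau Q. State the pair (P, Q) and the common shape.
P = [1, 2, 7] / [3, 5] / [4, 9] / [6] / [8];  Q = [1, 3, 6] / [2, 4] / [5, 9] / [7] / [8];  common shape = (3, 2, 2, 1, 1)

Row-insert the values π_1, π_2, … into P one at a time, bumping the leftmost entry strictly greater than the inserted value down to the next row. The recording tableau Q records, in position (i, j), the step at which that cell was added to P.
  Insert 8 (step 1): P = [8];  Q = [1]
  Insert 4 (step 2): P = [4] / [8];  Q = [1] / [2]
  Insert 9 (step 3): P = [4, 9] / [8];  Q = [1, 3] / [2]
  Insert 6 (step 4): P = [4, 6] / [8, 9];  Q = [1, 3] / [2, 4]
  Insert 5 (step 5): P = [4, 5] / [6, 9] / [8];  Q = [1, 3] / [2, 4] / [5]
  Insert 7 (step 6): P = [4, 5, 7] / [6, 9] / [8];  Q = [1, 3, 6] / [2, 4] / [5]
  Insert 3 (step 7): P = [3, 5, 7] / [4, 9] / [6] / [8];  Q = [1, 3, 6] / [2, 4] / [5] / [7]
  Insert 1 (step 8): P = [1, 5, 7] / [3, 9] / [4] / [6] / [8];  Q = [1, 3, 6] / [2, 4] / [5] / [7] / [8]
  Insert 2 (step 9): P = [1, 2, 7] / [3, 5] / [4, 9] / [6] / [8];  Q = [1, 3, 6] / [2, 4] / [5, 9] / [7] / [8]
Final shape: (3, 2, 2, 1, 1).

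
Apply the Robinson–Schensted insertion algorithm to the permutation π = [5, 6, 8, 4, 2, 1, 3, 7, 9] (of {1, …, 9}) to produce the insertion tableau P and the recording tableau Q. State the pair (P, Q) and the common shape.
P = [1, 3, 7, 9] / [2, 6, 8] / [4] / [5];  Q = [1, 2, 3, 9] / [4, 7, 8] / [5] / [6];  common shape = (4, 3, 1, 1)

Row-insert the values π_1, π_2, … into P one at a time, bumping the leftmost entry strictly greater than the inserted value down to the next row. The recording tableau Q records, in position (i, j), the step at which that cell was added to P.
  Insert 5 (step 1): P = [5];  Q = [1]
  Insert 6 (step 2): P = [5, 6];  Q = [1, 2]
  Insert 8 (step 3): P = [5, 6, 8];  Q = [1, 2, 3]
  Insert 4 (step 4): P = [4, 6, 8] / [5];  Q = [1, 2, 3] / [4]
  Insert 2 (step 5): P = [2, 6, 8] / [4] / [5];  Q = [1, 2, 3] / [4] / [5]
  Insert 1 (step 6): P = [1, 6, 8] / [2] / [4] / [5];  Q = [1, 2, 3] / [4] / [5] / [6]
  Insert 3 (step 7): P = [1, 3, 8] / [2, 6] / [4] / [5];  Q = [1, 2, 3] / [4, 7] / [5] / [6]
  Insert 7 (step 8): P = [1, 3, 7] / [2, 6, 8] / [4] / [5];  Q = [1, 2, 3] / [4, 7, 8] / [5] / [6]
  Insert 9 (step 9): P = [1, 3, 7, 9] / [2, 6, 8] / [4] / [5];  Q = [1, 2, 3, 9] / [4, 7, 8] / [5] / [6]
Final shape: (4, 3, 1, 1).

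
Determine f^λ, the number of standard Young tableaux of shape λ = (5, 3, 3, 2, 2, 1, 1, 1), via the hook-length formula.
# SYT of shape (5, 3, 3, 2, 2, 1, 1, 1) = 6432426

Hook-length formula: f^λ = n! / Π hook(c), product over all cells c of the Young diagram. For λ = (5, 3, 3, 2, 2, 1, 1, 1), n = 18 boxes. Hook lengths by row (left-to-right, top-to-bottom): [12, 8, 5, 2, 1]; [9, 5, 2]; [8, 4, 1]; [6, 2]; [5, 1]; [3]; [2]; [1]. Product of hooks = 995328000. So f^λ = 18! / 995328000 = 6402373705728000 / 995328000 = 6432426.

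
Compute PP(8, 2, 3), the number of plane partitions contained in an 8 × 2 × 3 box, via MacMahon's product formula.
PP(8, 2, 3) = 9075

Evaluate the triple product over i = 1..8, j = 1..2, k = 1..3. The factors are (2/1) · (3/2) · (4/3) · (3/2) · (4/3) · (5/4) · (3/2) · (4/3) · … (48 factors total). The numerators and denominators telescope so the product is an integer; carrying out the multiplication exactly gives PP(8, 2, 3) = 9075.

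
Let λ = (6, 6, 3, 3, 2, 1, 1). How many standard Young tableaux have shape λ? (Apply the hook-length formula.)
# SYT of shape (6, 6, 3, 3, 2, 1, 1) = 2424922500

Hook-length formula: f^λ = n! / Π hook(c), product over all cells c of the Young diagram. For λ = (6, 6, 3, 3, 2, 1, 1), n = 22 boxes. Hook lengths by row (left-to-right, top-to-bottom): [12, 9, 7, 4, 3, 2]; [11, 8, 6, 3, 2, 1]; [7, 4, 2]; [6, 3, 1]; [4, 1]; [2]; [1]. Product of hooks = 463520268288. So f^λ = 22! / 463520268288 = 1124000727777607680000 / 463520268288 = 2424922500.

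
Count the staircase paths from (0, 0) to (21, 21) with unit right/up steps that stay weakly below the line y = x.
C_21 = 24466267020

These NE paths below the diagonal are counted by the Catalan number C_n = (1/(n + 1)) · C(2n, n). For n = 21: C_21 = (1/22) · C(42, 21) = 538257874440/22 = 24466267020.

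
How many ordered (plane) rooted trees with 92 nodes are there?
C_91 = 3935312233584004685417853572763349509774031680023800

These ordered rooted trees are counted by the Catalan number C_n = (1/(n + 1)) · C(2n, n). For n = 91: C_91 = (1/92) · C(182, 91) = 362048725489728431058442528694228154899210914562189600/92 = 3935312233584004685417853572763349509774031680023800.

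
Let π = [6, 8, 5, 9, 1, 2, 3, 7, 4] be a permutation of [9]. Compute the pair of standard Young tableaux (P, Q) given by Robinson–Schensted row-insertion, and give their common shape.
P = [1, 2, 3, 4] / [5, 7, 9] / [6, 8];  Q = [1, 2, 4, 8] / [3, 6, 7] / [5, 9];  common shape = (4, 3, 2)

Row-insert the values π_1, π_2, … into P one at a time, bumping the leftmost entry strictly greater than the inserted value down to the next row. The recording tableau Q records, in position (i, j), the step at which that cell was added to P.
  Insert 6 (step 1): P = [6];  Q = [1]
  Insert 8 (step 2): P = [6, 8];  Q = [1, 2]
  Insert 5 (step 3): P = [5, 8] / [6];  Q = [1, 2] / [3]
  Insert 9 (step 4): P = [5, 8, 9] / [6];  Q = [1, 2, 4] / [3]
  Insert 1 (step 5): P = [1, 8, 9] / [5] / [6];  Q = [1, 2, 4] / [3] / [5]
  Insert 2 (step 6): P = [1, 2, 9] / [5, 8] / [6];  Q = [1, 2, 4] / [3, 6] / [5]
  Insert 3 (step 7): P = [1, 2, 3] / [5, 8, 9] / [6];  Q = [1, 2, 4] / [3, 6, 7] / [5]
  Insert 7 (step 8): P = [1, 2, 3, 7] / [5, 8, 9] / [6];  Q = [1, 2, 4, 8] / [3, 6, 7] / [5]
  Insert 4 (step 9): P = [1, 2, 3, 4] / [5, 7, 9] / [6, 8];  Q = [1, 2, 4, 8] / [3, 6, 7] / [5, 9]
Final shape: (4, 3, 2).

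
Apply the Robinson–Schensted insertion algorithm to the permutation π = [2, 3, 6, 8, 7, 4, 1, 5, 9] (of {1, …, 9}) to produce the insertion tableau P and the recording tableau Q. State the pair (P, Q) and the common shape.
P = [1, 3, 4, 5, 9] / [2, 7] / [6] / [8];  Q = [1, 2, 3, 4, 9] / [5, 8] / [6] / [7];  common shape = (5, 2, 1, 1)

Row-insert the values π_1, π_2, … into P one at a time, bumping the leftmost entry strictly greater than the inserted value down to the next row. The recording tableau Q records, in position (i, j), the step at which that cell was added to P.
  Insert 2 (step 1): P = [2];  Q = [1]
  Insert 3 (step 2): P = [2, 3];  Q = [1, 2]
  Insert 6 (step 3): P = [2, 3, 6];  Q = [1, 2, 3]
  Insert 8 (step 4): P = [2, 3, 6, 8];  Q = [1, 2, 3, 4]
  Insert 7 (step 5): P = [2, 3, 6, 7] / [8];  Q = [1, 2, 3, 4] / [5]
  Insert 4 (step 6): P = [2, 3, 4, 7] / [6] / [8];  Q = [1, 2, 3, 4] / [5] / [6]
  Insert 1 (step 7): P = [1, 3, 4, 7] / [2] / [6] / [8];  Q = [1, 2, 3, 4] / [5] / [6] / [7]
  Insert 5 (step 8): P = [1, 3, 4, 5] / [2, 7] / [6] / [8];  Q = [1, 2, 3, 4] / [5, 8] / [6] / [7]
  Insert 9 (step 9): P = [1, 3, 4, 5, 9] / [2, 7] / [6] / [8];  Q = [1, 2, 3, 4, 9] / [5, 8] / [6] / [7]
Final shape: (5, 2, 1, 1).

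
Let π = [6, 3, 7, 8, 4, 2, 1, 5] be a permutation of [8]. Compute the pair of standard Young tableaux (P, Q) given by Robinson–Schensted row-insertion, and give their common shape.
P = [1, 4, 5] / [2, 7, 8] / [3] / [6];  Q = [1, 3, 4] / [2, 5, 8] / [6] / [7];  common shape = (3, 3, 1, 1)

Row-insert the values π_1, π_2, … into P one at a time, bumping the leftmost entry strictly greater than the inserted value down to the next row. The recording tableau Q records, in position (i, j), the step at which that cell was added to P.
  Insert 6 (step 1): P = [6];  Q = [1]
  Insert 3 (step 2): P = [3] / [6];  Q = [1] / [2]
  Insert 7 (step 3): P = [3, 7] / [6];  Q = [1, 3] / [2]
  Insert 8 (step 4): P = [3, 7, 8] / [6];  Q = [1, 3, 4] / [2]
  Insert 4 (step 5): P = [3, 4, 8] / [6, 7];  Q = [1, 3, 4] / [2, 5]
  Insert 2 (step 6): P = [2, 4, 8] / [3, 7] / [6];  Q = [1, 3, 4] / [2, 5] / [6]
  Insert 1 (step 7): P = [1, 4, 8] / [2, 7] / [3] / [6];  Q = [1, 3, 4] / [2, 5] / [6] / [7]
  Insert 5 (step 8): P = [1, 4, 5] / [2, 7, 8] / [3] / [6];  Q = [1, 3, 4] / [2, 5, 8] / [6] / [7]
Final shape: (3, 3, 1, 1).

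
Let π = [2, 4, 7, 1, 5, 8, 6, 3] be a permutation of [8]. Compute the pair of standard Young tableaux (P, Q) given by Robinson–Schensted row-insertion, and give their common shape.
P = [1, 3, 5, 6] / [2, 4, 8] / [7];  Q = [1, 2, 3, 6] / [4, 5, 7] / [8];  common shape = (4, 3, 1)

Row-insert the values π_1, π_2, … into P one at a time, bumping the leftmost entry strictly greater than the inserted value down to the next row. The recording tableau Q records, in position (i, j), the step at which that cell was added to P.
  Insert 2 (step 1): P = [2];  Q = [1]
  Insert 4 (step 2): P = [2, 4];  Q = [1, 2]
  Insert 7 (step 3): P = [2, 4, 7];  Q = [1, 2, 3]
  Insert 1 (step 4): P = [1, 4, 7] / [2];  Q = [1, 2, 3] / [4]
  Insert 5 (step 5): P = [1, 4, 5] / [2, 7];  Q = [1, 2, 3] / [4, 5]
  Insert 8 (step 6): P = [1, 4, 5, 8] / [2, 7];  Q = [1, 2, 3, 6] / [4, 5]
  Insert 6 (step 7): P = [1, 4, 5, 6] / [2, 7, 8];  Q = [1, 2, 3, 6] / [4, 5, 7]
  Insert 3 (step 8): P = [1, 3, 5, 6] / [2, 4, 8] / [7];  Q = [1, 2, 3, 6] / [4, 5, 7] / [8]
Final shape: (4, 3, 1).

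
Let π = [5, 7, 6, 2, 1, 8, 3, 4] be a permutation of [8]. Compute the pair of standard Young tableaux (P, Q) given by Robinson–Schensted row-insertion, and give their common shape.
P = [1, 3, 4] / [2, 6, 8] / [5] / [7];  Q = [1, 2, 6] / [3, 7, 8] / [4] / [5];  common shape = (3, 3, 1, 1)

Row-insert the values π_1, π_2, … into P one at a time, bumping the leftmost entry strictly greater than the inserted value down to the next row. The recording tableau Q records, in position (i, j), the step at which that cell was added to P.
  Insert 5 (step 1): P = [5];  Q = [1]
  Insert 7 (step 2): P = [5, 7];  Q = [1, 2]
  Insert 6 (step 3): P = [5, 6] / [7];  Q = [1, 2] / [3]
  Insert 2 (step 4): P = [2, 6] / [5] / [7];  Q = [1, 2] / [3] / [4]
  Insert 1 (step 5): P = [1, 6] / [2] / [5] / [7];  Q = [1, 2] / [3] / [4] / [5]
  Insert 8 (step 6): P = [1, 6, 8] / [2] / [5] / [7];  Q = [1, 2, 6] / [3] / [4] / [5]
  Insert 3 (step 7): P = [1, 3, 8] / [2, 6] / [5] / [7];  Q = [1, 2, 6] / [3, 7] / [4] / [5]
  Insert 4 (step 8): P = [1, 3, 4] / [2, 6, 8] / [5] / [7];  Q = [1, 2, 6] / [3, 7, 8] / [4] / [5]
Final shape: (3, 3, 1, 1).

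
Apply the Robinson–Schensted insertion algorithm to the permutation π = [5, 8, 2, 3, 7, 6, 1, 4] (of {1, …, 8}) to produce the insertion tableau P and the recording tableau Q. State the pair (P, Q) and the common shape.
P = [1, 3, 4] / [2, 6] / [5, 7] / [8];  Q = [1, 2, 5] / [3, 4] / [6, 8] / [7];  common shape = (3, 2, 2, 1)

Row-insert the values π_1, π_2, … into P one at a time, bumping the leftmost entry strictly greater than the inserted value down to the next row. The recording tableau Q records, in position (i, j), the step at which that cell was added to P.
  Insert 5 (step 1): P = [5];  Q = [1]
  Insert 8 (step 2): P = [5, 8];  Q = [1, 2]
  Insert 2 (step 3): P = [2, 8] / [5];  Q = [1, 2] / [3]
  Insert 3 (step 4): P = [2, 3] / [5, 8];  Q = [1, 2] / [3, 4]
  Insert 7 (step 5): P = [2, 3, 7] / [5, 8];  Q = [1, 2, 5] / [3, 4]
  Insert 6 (step 6): P = [2, 3, 6] / [5, 7] / [8];  Q = [1, 2, 5] / [3, 4] / [6]
  Insert 1 (step 7): P = [1, 3, 6] / [2, 7] / [5] / [8];  Q = [1, 2, 5] / [3, 4] / [6] / [7]
  Insert 4 (step 8): P = [1, 3, 4] / [2, 6] / [5, 7] / [8];  Q = [1, 2, 5] / [3, 4] / [6, 8] / [7]
Final shape: (3, 2, 2, 1).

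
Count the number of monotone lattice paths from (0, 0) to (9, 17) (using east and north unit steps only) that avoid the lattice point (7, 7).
Number of paths = 2898038

Total paths from (0, 0) to (9, 17): C(26, 9) = 3124550. Paths through (7, 7): (paths (0, 0) → (7, 7)) × (paths (7, 7) → (9, 17)) = C(14, 7) · C(12, 2) = 3432 · 66 = 226512. Avoidance count = 3124550 − 226512 = 2898038.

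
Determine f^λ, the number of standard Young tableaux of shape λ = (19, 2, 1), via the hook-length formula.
# SYT of shape (19, 2, 1) = 2640

Hook-length formula: f^λ = n! / Π hook(c), product over all cells c of the Young diagram. For λ = (19, 2, 1), n = 22 boxes. Hook lengths by row (left-to-right, top-to-bottom): [21, 19, 17, 16, 15, 14, 13, 12, 11, 10, 9, 8, 7, 6, 5, 4, 3, 2, 1]; [3, 1]; [1]. Product of hooks = 425757851430912000. So f^λ = 22! / 425757851430912000 = 1124000727777607680000 / 425757851430912000 = 2640.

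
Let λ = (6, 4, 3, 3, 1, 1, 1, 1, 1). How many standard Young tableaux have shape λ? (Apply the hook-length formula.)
# SYT of shape (6, 4, 3, 3, 1, 1, 1, 1, 1) = 357124950

Hook-length formula: f^λ = n! / Π hook(c), product over all cells c of the Young diagram. For λ = (6, 4, 3, 3, 1, 1, 1, 1, 1), n = 21 boxes. Hook lengths by row (left-to-right, top-to-bottom): [14, 8, 7, 4, 2, 1]; [11, 5, 4, 1]; [9, 3, 2]; [8, 2, 1]; [5]; [4]; [3]; [2]; [1]. Product of hooks = 143061811200. So f^λ = 21! / 143061811200 = 51090942171709440000 / 143061811200 = 357124950.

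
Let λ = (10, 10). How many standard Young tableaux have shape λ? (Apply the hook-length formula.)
# SYT of shape (10, 10) = 16796

Hook-length formula: f^λ = n! / Π hook(c), product over all cells c of the Young diagram. For λ = (10, 10), n = 20 boxes. Hook lengths by row (left-to-right, top-to-bottom): [11, 10, 9, 8, 7, 6, 5, 4, 3, 2]; [10, 9, 8, 7, 6, 5, 4, 3, 2, 1]. Product of hooks = 144850083840000. So f^λ = 20! / 144850083840000 = 2432902008176640000 / 144850083840000 = 16796.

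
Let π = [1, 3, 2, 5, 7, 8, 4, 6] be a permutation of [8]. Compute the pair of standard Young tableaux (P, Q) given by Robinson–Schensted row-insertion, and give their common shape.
P = [1, 2, 4, 6, 8] / [3, 5, 7];  Q = [1, 2, 4, 5, 6] / [3, 7, 8];  common shape = (5, 3)

Row-insert the values π_1, π_2, … into P one at a time, bumping the leftmost entry strictly greater than the inserted value down to the next row. The recording tableau Q records, in position (i, j), the step at which that cell was added to P.
  Insert 1 (step 1): P = [1];  Q = [1]
  Insert 3 (step 2): P = [1, 3];  Q = [1, 2]
  Insert 2 (step 3): P = [1, 2] / [3];  Q = [1, 2] / [3]
  Insert 5 (step 4): P = [1, 2, 5] / [3];  Q = [1, 2, 4] / [3]
  Insert 7 (step 5): P = [1, 2, 5, 7] / [3];  Q = [1, 2, 4, 5] / [3]
  Insert 8 (step 6): P = [1, 2, 5, 7, 8] / [3];  Q = [1, 2, 4, 5, 6] / [3]
  Insert 4 (step 7): P = [1, 2, 4, 7, 8] / [3, 5];  Q = [1, 2, 4, 5, 6] / [3, 7]
  Insert 6 (step 8): P = [1, 2, 4, 6, 8] / [3, 5, 7];  Q = [1, 2, 4, 5, 6] / [3, 7, 8]
Final shape: (5, 3).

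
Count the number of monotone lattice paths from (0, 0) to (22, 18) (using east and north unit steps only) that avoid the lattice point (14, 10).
Number of paths = 88138897080

Total paths from (0, 0) to (22, 18): C(40, 22) = 113380261800. Paths through (14, 10): (paths (0, 0) → (14, 10)) × (paths (14, 10) → (22, 18)) = C(24, 14) · C(16, 8) = 1961256 · 12870 = 25241364720. Avoidance count = 113380261800 − 25241364720 = 88138897080.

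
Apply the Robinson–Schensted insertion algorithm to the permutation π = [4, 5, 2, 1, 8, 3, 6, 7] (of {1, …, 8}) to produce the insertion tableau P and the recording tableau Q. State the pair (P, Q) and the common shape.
P = [1, 3, 6, 7] / [2, 5, 8] / [4];  Q = [1, 2, 5, 8] / [3, 6, 7] / [4];  common shape = (4, 3, 1)

Row-insert the values π_1, π_2, … into P one at a time, bumping the leftmost entry strictly greater than the inserted value down to the next row. The recording tableau Q records, in position (i, j), the step at which that cell was added to P.
  Insert 4 (step 1): P = [4];  Q = [1]
  Insert 5 (step 2): P = [4, 5];  Q = [1, 2]
  Insert 2 (step 3): P = [2, 5] / [4];  Q = [1, 2] / [3]
  Insert 1 (step 4): P = [1, 5] / [2] / [4];  Q = [1, 2] / [3] / [4]
  Insert 8 (step 5): P = [1, 5, 8] / [2] / [4];  Q = [1, 2, 5] / [3] / [4]
  Insert 3 (step 6): P = [1, 3, 8] / [2, 5] / [4];  Q = [1, 2, 5] / [3, 6] / [4]
  Insert 6 (step 7): P = [1, 3, 6] / [2, 5, 8] / [4];  Q = [1, 2, 5] / [3, 6, 7] / [4]
  Insert 7 (step 8): P = [1, 3, 6, 7] / [2, 5, 8] / [4];  Q = [1, 2, 5, 8] / [3, 6, 7] / [4]
Final shape: (4, 3, 1).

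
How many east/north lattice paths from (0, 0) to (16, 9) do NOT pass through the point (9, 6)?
Number of paths = 1442375

Total paths from (0, 0) to (16, 9): C(25, 16) = 2042975. Paths through (9, 6): (paths (0, 0) → (9, 6)) × (paths (9, 6) → (16, 9)) = C(15, 9) · C(10, 7) = 5005 · 120 = 600600. Avoidance count = 2042975 − 600600 = 1442375.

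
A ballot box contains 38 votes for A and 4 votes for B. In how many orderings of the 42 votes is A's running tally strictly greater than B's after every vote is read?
Strict-lead orderings = 90610

Total orderings of the 42 votes with 38 for A: C(42, 38) = 111930. By the Bertrand ballot formula (Cycle Lemma / reflection principle), the number of orderings in which A is strictly ahead of B throughout is (p − q)/(p + q) · C(p + q, p) = (38 − 4)/(38 + 4) · 111930 = 90610.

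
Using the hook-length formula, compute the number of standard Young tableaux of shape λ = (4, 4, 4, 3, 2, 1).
# SYT of shape (4, 4, 4, 3, 2, 1) = 3734016

Hook-length formula: f^λ = n! / Π hook(c), product over all cells c of the Young diagram. For λ = (4, 4, 4, 3, 2, 1), n = 18 boxes. Hook lengths by row (left-to-right, top-to-bottom): [9, 7, 5, 3]; [8, 6, 4, 2]; [7, 5, 3, 1]; [5, 3, 1]; [3, 1]; [1]. Product of hooks = 1714608000. So f^λ = 18! / 1714608000 = 6402373705728000 / 1714608000 = 3734016.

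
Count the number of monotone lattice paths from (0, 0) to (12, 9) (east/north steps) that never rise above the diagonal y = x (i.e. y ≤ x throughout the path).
Number of paths = 90440

By the reflection principle (André's argument), the number of monotone paths to (12, 9) with n ≤ m that never go above y = x is C(21, 12) − C(21, 13) = 293930 − 203490 = 90440.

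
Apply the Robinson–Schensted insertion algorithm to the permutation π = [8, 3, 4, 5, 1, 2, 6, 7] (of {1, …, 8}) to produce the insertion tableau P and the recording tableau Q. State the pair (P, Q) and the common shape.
P = [1, 2, 5, 6, 7] / [3, 4] / [8];  Q = [1, 3, 4, 7, 8] / [2, 6] / [5];  common shape = (5, 2, 1)

Row-insert the values π_1, π_2, … into P one at a time, bumping the leftmost entry strictly greater than the inserted value down to the next row. The recording tableau Q records, in position (i, j), the step at which that cell was added to P.
  Insert 8 (step 1): P = [8];  Q = [1]
  Insert 3 (step 2): P = [3] / [8];  Q = [1] / [2]
  Insert 4 (step 3): P = [3, 4] / [8];  Q = [1, 3] / [2]
  Insert 5 (step 4): P = [3, 4, 5] / [8];  Q = [1, 3, 4] / [2]
  Insert 1 (step 5): P = [1, 4, 5] / [3] / [8];  Q = [1, 3, 4] / [2] / [5]
  Insert 2 (step 6): P = [1, 2, 5] / [3, 4] / [8];  Q = [1, 3, 4] / [2, 6] / [5]
  Insert 6 (step 7): P = [1, 2, 5, 6] / [3, 4] / [8];  Q = [1, 3, 4, 7] / [2, 6] / [5]
  Insert 7 (step 8): P = [1, 2, 5, 6, 7] / [3, 4] / [8];  Q = [1, 3, 4, 7, 8] / [2, 6] / [5]
Final shape: (5, 2, 1).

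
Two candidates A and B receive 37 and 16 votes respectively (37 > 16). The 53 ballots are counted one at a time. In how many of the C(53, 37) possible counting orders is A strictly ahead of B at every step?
Strict-lead orderings = 5881813095795

Total orderings of the 53 votes with 37 for A: C(53, 37) = 14844575908435. By the Bertrand ballot formula (Cycle Lemma / reflection principle), the number of orderings in which A is strictly ahead of B throughout is (p − q)/(p + q) · C(p + q, p) = (37 − 16)/(37 + 16) · 14844575908435 = 5881813095795.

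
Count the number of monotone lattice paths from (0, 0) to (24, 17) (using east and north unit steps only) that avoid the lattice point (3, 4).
Number of paths = 119105048850

Total paths from (0, 0) to (24, 17): C(41, 24) = 151584480450. Paths through (3, 4): (paths (0, 0) → (3, 4)) × (paths (3, 4) → (24, 17)) = C(7, 3) · C(34, 21) = 35 · 927983760 = 32479431600. Avoidance count = 151584480450 − 32479431600 = 119105048850.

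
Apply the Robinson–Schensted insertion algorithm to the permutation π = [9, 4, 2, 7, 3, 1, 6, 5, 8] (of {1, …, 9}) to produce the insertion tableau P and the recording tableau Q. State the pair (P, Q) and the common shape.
P = [1, 3, 5, 8] / [2, 6] / [4, 7] / [9];  Q = [1, 4, 7, 9] / [2, 5] / [3, 8] / [6];  common shape = (4, 2, 2, 1)

Row-insert the values π_1, π_2, … into P one at a time, bumping the leftmost entry strictly greater than the inserted value down to the next row. The recording tableau Q records, in position (i, j), the step at which that cell was added to P.
  Insert 9 (step 1): P = [9];  Q = [1]
  Insert 4 (step 2): P = [4] / [9];  Q = [1] / [2]
  Insert 2 (step 3): P = [2] / [4] / [9];  Q = [1] / [2] / [3]
  Insert 7 (step 4): P = [2, 7] / [4] / [9];  Q = [1, 4] / [2] / [3]
  Insert 3 (step 5): P = [2, 3] / [4, 7] / [9];  Q = [1, 4] / [2, 5] / [3]
  Insert 1 (step 6): P = [1, 3] / [2, 7] / [4] / [9];  Q = [1, 4] / [2, 5] / [3] / [6]
  Insert 6 (step 7): P = [1, 3, 6] / [2, 7] / [4] / [9];  Q = [1, 4, 7] / [2, 5] / [3] / [6]
  Insert 5 (step 8): P = [1, 3, 5] / [2, 6] / [4, 7] / [9];  Q = [1, 4, 7] / [2, 5] / [3, 8] / [6]
  Insert 8 (step 9): P = [1, 3, 5, 8] / [2, 6] / [4, 7] / [9];  Q = [1, 4, 7, 9] / [2, 5] / [3, 8] / [6]
Final shape: (4, 2, 2, 1).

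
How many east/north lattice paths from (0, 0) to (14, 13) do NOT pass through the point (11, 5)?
Number of paths = 19337580

Total paths from (0, 0) to (14, 13): C(27, 14) = 20058300. Paths through (11, 5): (paths (0, 0) → (11, 5)) × (paths (11, 5) → (14, 13)) = C(16, 11) · C(11, 3) = 4368 · 165 = 720720. Avoidance count = 20058300 − 720720 = 19337580.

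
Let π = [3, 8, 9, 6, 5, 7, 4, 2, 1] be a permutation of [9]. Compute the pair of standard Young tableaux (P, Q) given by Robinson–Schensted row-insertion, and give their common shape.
P = [1, 4, 7] / [2, 9] / [3] / [5] / [6] / [8];  Q = [1, 2, 3] / [4, 6] / [5] / [7] / [8] / [9];  common shape = (3, 2, 1, 1, 1, 1)

Row-insert the values π_1, π_2, … into P one at a time, bumping the leftmost entry strictly greater than the inserted value down to the next row. The recording tableau Q records, in position (i, j), the step at which that cell was added to P.
  Insert 3 (step 1): P = [3];  Q = [1]
  Insert 8 (step 2): P = [3, 8];  Q = [1, 2]
  Insert 9 (step 3): P = [3, 8, 9];  Q = [1, 2, 3]
  Insert 6 (step 4): P = [3, 6, 9] / [8];  Q = [1, 2, 3] / [4]
  Insert 5 (step 5): P = [3, 5, 9] / [6] / [8];  Q = [1, 2, 3] / [4] / [5]
  Insert 7 (step 6): P = [3, 5, 7] / [6, 9] / [8];  Q = [1, 2, 3] / [4, 6] / [5]
  Insert 4 (step 7): P = [3, 4, 7] / [5, 9] / [6] / [8];  Q = [1, 2, 3] / [4, 6] / [5] / [7]
  Insert 2 (step 8): P = [2, 4, 7] / [3, 9] / [5] / [6] / [8];  Q = [1, 2, 3] / [4, 6] / [5] / [7] / [8]
  Insert 1 (step 9): P = [1, 4, 7] / [2, 9] / [3] / [5] / [6] / [8];  Q = [1, 2, 3] / [4, 6] / [5] / [7] / [8] / [9]
Final shape: (3, 2, 1, 1, 1, 1).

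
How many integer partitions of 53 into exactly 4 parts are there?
p(53, 4 parts) = 1089

Partitions of n into exactly k parts are in bijection with partitions of n − k into at most k parts (subtract 1 from each part). So p(53, exactly 4) = p(49, parts ≤ 4). Computing via the recurrence p(m, j) = p(m, j−1) + p(m−j, j) gives 1089.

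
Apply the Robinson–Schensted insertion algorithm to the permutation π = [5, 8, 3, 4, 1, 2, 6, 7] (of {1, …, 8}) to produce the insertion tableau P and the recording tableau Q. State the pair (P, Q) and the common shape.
P = [1, 2, 6, 7] / [3, 4] / [5, 8];  Q = [1, 2, 7, 8] / [3, 4] / [5, 6];  common shape = (4, 2, 2)

Row-insert the values π_1, π_2, … into P one at a time, bumping the leftmost entry strictly greater than the inserted value down to the next row. The recording tableau Q records, in position (i, j), the step at which that cell was added to P.
  Insert 5 (step 1): P = [5];  Q = [1]
  Insert 8 (step 2): P = [5, 8];  Q = [1, 2]
  Insert 3 (step 3): P = [3, 8] / [5];  Q = [1, 2] / [3]
  Insert 4 (step 4): P = [3, 4] / [5, 8];  Q = [1, 2] / [3, 4]
  Insert 1 (step 5): P = [1, 4] / [3, 8] / [5];  Q = [1, 2] / [3, 4] / [5]
  Insert 2 (step 6): P = [1, 2] / [3, 4] / [5, 8];  Q = [1, 2] / [3, 4] / [5, 6]
  Insert 6 (step 7): P = [1, 2, 6] / [3, 4] / [5, 8];  Q = [1, 2, 7] / [3, 4] / [5, 6]
  Insert 7 (step 8): P = [1, 2, 6, 7] / [3, 4] / [5, 8];  Q = [1, 2, 7, 8] / [3, 4] / [5, 6]
Final shape: (4, 2, 2).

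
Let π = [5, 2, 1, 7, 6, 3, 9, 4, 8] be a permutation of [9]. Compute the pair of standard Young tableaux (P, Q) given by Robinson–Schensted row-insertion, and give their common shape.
P = [1, 3, 4, 8] / [2, 6, 9] / [5, 7];  Q = [1, 4, 7, 9] / [2, 5, 8] / [3, 6];  common shape = (4, 3, 2)

Row-insert the values π_1, π_2, … into P one at a time, bumping the leftmost entry strictly greater than the inserted value down to the next row. The recording tableau Q records, in position (i, j), the step at which that cell was added to P.
  Insert 5 (step 1): P = [5];  Q = [1]
  Insert 2 (step 2): P = [2] / [5];  Q = [1] / [2]
  Insert 1 (step 3): P = [1] / [2] / [5];  Q = [1] / [2] / [3]
  Insert 7 (step 4): P = [1, 7] / [2] / [5];  Q = [1, 4] / [2] / [3]
  Insert 6 (step 5): P = [1, 6] / [2, 7] / [5];  Q = [1, 4] / [2, 5] / [3]
  Insert 3 (step 6): P = [1, 3] / [2, 6] / [5, 7];  Q = [1, 4] / [2, 5] / [3, 6]
  Insert 9 (step 7): P = [1, 3, 9] / [2, 6] / [5, 7];  Q = [1, 4, 7] / [2, 5] / [3, 6]
  Insert 4 (step 8): P = [1, 3, 4] / [2, 6, 9] / [5, 7];  Q = [1, 4, 7] / [2, 5, 8] / [3, 6]
  Insert 8 (step 9): P = [1, 3, 4, 8] / [2, 6, 9] / [5, 7];  Q = [1, 4, 7, 9] / [2, 5, 8] / [3, 6]
Final shape: (4, 3, 2).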